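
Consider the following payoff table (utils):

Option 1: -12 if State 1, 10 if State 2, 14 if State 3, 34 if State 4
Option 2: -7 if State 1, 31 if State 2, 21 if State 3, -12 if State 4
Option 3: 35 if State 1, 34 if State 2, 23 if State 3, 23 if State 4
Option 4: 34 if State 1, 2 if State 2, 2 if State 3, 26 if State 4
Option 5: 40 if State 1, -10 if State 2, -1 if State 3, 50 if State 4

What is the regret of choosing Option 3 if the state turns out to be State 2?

0

Best payoff under State 2 is 34.
Regret = 34 − 34 = 0.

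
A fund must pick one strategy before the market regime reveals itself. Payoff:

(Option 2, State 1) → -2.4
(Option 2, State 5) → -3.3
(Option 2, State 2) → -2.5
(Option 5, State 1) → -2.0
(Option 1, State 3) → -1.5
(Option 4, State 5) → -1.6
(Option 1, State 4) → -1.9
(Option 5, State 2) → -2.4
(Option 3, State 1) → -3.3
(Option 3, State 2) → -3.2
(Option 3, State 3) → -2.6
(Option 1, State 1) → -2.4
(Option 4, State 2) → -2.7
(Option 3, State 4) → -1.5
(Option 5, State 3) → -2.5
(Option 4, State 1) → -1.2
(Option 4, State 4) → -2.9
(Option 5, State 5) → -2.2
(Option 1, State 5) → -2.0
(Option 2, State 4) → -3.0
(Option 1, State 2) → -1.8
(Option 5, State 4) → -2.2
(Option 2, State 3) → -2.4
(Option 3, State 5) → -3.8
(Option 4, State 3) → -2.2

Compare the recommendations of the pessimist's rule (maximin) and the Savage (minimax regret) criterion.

Row minima: Option 1=-2.4, Option 2=-3.3, Option 3=-3.8, Option 4=-2.9, Option 5=-2.5
Best worst-case = -2.4 → Option 1.
Column bests: State 1=-1.2, State 2=-1.8, State 3=-1.5, State 4=-1.5, State 5=-1.6.
Option 1 regrets: 1.2, 0.0, 0.0, 0.4, 0.4 → max 1.2
Option 2 regrets: 1.2, 0.7, 0.9, 1.5, 1.7 → max 1.7
Option 3 regrets: 2.1, 1.4, 1.1, 0.0, 2.2 → max 2.2
Option 4 regrets: 0.0, 0.9, 0.7, 1.4, 0.0 → max 1.4
Option 5 regrets: 0.8, 0.6, 1.0, 0.7, 0.6 → max 1.0
Smallest max regret = 1.0 → Option 5.

maximin → Option 1; minimax regret → Option 5 (disagree)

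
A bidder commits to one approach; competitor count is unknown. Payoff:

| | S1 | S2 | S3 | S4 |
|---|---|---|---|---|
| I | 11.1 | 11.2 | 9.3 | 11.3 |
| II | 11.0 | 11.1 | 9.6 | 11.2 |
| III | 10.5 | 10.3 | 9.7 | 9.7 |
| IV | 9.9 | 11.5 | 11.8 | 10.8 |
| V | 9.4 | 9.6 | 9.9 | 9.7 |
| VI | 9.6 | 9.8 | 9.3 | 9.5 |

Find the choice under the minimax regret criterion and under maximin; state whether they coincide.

minimax regret → IV; maximin → IV (agree)

Column bests: S1=11.1, S2=11.5, S3=11.8, S4=11.3.
I regrets: 0.0, 0.3, 2.5, 0.0 → max 2.5
II regrets: 0.1, 0.4, 2.2, 0.1 → max 2.2
III regrets: 0.6, 1.2, 2.1, 1.6 → max 2.1
IV regrets: 1.2, 0.0, 0.0, 0.5 → max 1.2
V regrets: 1.7, 1.9, 1.9, 1.6 → max 1.9
VI regrets: 1.5, 1.7, 2.5, 1.8 → max 2.5
Smallest max regret = 1.2 → IV.
Row minima: I=9.3, II=9.6, III=9.7, IV=9.9, V=9.4, VI=9.3
Best worst-case = 9.9 → IV.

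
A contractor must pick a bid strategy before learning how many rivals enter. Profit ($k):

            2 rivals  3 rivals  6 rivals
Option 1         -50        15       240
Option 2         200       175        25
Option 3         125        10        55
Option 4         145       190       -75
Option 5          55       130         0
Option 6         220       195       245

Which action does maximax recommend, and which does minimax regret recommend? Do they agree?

Row maxima: Option 1=240, Option 2=200, Option 3=125, Option 4=190, Option 5=130, Option 6=245
Best best-case = 245 → Option 6.
Column bests: 2 rivals=220, 3 rivals=195, 6 rivals=245.
Option 1 regrets: 270, 180, 5 → max 270
Option 2 regrets: 20, 20, 220 → max 220
Option 3 regrets: 95, 185, 190 → max 190
Option 4 regrets: 75, 5, 320 → max 320
Option 5 regrets: 165, 65, 245 → max 245
Option 6 regrets: 0, 0, 0 → max 0
Smallest max regret = 0 → Option 6.

maximax → Option 6; minimax regret → Option 6 (agree)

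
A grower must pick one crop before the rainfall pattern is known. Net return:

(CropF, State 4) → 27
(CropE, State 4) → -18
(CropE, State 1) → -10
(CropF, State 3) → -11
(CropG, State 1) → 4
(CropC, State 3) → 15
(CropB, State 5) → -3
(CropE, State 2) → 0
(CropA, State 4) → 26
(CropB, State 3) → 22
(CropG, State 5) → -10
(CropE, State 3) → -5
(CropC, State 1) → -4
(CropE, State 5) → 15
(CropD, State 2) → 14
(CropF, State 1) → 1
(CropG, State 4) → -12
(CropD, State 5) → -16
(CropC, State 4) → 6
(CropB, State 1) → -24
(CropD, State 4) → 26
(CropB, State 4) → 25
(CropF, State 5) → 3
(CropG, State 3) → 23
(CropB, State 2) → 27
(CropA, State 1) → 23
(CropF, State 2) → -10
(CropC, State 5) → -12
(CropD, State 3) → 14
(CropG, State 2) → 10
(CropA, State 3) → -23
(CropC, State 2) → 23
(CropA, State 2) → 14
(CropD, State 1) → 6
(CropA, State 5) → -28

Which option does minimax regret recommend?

Column bests: State 1=23, State 2=27, State 3=23, State 4=27, State 5=15.
CropE regrets: 33, 27, 28, 45, 0 → max 45
CropD regrets: 17, 13, 9, 1, 31 → max 31
CropA regrets: 0, 13, 46, 1, 43 → max 46
CropG regrets: 19, 17, 0, 39, 25 → max 39
CropC regrets: 27, 4, 8, 21, 27 → max 27
CropF regrets: 22, 37, 34, 0, 12 → max 37
CropB regrets: 47, 0, 1, 2, 18 → max 47
Smallest max regret = 27 → CropC.

CropC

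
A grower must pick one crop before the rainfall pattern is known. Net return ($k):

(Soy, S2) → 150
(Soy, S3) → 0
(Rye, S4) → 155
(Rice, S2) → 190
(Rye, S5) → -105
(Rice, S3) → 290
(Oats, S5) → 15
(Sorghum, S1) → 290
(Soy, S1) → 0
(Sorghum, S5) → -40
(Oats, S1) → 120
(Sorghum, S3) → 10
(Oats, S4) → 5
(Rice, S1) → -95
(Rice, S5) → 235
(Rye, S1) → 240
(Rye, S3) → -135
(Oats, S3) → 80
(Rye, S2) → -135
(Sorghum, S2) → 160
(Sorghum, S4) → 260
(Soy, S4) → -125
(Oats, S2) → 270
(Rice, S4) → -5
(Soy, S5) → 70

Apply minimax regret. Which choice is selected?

Column bests: S1=290, S2=270, S3=290, S4=260, S5=235.
Rice regrets: 385, 80, 0, 265, 0 → max 385
Soy regrets: 290, 120, 290, 385, 165 → max 385
Rye regrets: 50, 405, 425, 105, 340 → max 425
Oats regrets: 170, 0, 210, 255, 220 → max 255
Sorghum regrets: 0, 110, 280, 0, 275 → max 280
Smallest max regret = 255 → Oats.

Oats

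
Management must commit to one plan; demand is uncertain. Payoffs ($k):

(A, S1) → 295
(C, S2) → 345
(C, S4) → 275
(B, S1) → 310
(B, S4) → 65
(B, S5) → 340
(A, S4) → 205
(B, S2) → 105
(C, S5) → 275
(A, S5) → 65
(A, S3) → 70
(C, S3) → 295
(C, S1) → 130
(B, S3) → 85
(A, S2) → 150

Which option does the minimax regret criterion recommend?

C

Column bests: S1=310, S2=345, S3=295, S4=275, S5=340.
A regrets: 15, 195, 225, 70, 275 → max 275
B regrets: 0, 240, 210, 210, 0 → max 240
C regrets: 180, 0, 0, 0, 65 → max 180
Smallest max regret = 180 → C.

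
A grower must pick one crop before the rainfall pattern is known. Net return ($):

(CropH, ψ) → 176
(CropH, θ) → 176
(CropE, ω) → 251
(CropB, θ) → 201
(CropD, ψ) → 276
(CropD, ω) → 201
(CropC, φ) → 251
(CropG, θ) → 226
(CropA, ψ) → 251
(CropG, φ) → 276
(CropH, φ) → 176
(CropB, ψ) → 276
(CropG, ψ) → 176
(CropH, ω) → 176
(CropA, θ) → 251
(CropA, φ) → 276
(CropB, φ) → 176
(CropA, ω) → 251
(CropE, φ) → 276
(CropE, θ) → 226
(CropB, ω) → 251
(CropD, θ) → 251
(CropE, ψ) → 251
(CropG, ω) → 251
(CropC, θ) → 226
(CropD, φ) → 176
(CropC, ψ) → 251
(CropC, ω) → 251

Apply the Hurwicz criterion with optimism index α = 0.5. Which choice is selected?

CropA

CropH: 0.5·176 + 0.5·176 = 176
CropG: 0.5·276 + 0.5·176 = 226
CropD: 0.5·276 + 0.5·176 = 226
CropC: 0.5·251 + 0.5·226 = 238.5
CropA: 0.5·276 + 0.5·251 = 263.5
CropE: 0.5·276 + 0.5·226 = 251
CropB: 0.5·276 + 0.5·176 = 226
Highest Hurwicz score = 263.5 → CropA.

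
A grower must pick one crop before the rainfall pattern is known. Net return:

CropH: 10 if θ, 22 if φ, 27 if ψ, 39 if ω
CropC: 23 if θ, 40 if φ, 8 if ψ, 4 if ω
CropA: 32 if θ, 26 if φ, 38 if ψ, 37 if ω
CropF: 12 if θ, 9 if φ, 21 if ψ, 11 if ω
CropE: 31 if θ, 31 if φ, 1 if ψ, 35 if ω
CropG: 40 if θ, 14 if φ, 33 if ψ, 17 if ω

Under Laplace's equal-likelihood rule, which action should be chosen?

Row averages: CropH=24.5, CropC=18.75, CropA=33.25, CropF=13.25, CropE=24.5, CropG=26
Highest average = 33.25 → CropA.

CropA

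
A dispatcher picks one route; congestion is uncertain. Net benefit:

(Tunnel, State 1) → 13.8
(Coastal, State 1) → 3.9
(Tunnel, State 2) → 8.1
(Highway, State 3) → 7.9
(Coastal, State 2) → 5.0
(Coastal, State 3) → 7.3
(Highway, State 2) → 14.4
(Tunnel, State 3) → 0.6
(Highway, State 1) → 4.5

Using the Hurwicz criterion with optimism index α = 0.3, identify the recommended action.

Highway: 0.3·14.4 + 0.7·4.5 = 7.47
Coastal: 0.3·7.3 + 0.7·3.9 = 4.92
Tunnel: 0.3·13.8 + 0.7·0.6 = 4.56
Highest Hurwicz score = 7.47 → Highway.

Highway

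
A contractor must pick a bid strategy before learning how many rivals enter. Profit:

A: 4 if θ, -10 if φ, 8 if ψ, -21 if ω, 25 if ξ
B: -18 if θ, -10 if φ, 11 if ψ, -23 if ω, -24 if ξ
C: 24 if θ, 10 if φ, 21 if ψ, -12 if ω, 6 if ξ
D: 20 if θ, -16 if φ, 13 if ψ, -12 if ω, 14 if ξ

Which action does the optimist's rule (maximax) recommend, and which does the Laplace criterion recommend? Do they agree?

Row maxima: A=25, B=11, C=24, D=20
Best best-case = 25 → A.
Row averages: A=1.2, B=-12.8, C=9.8, D=3.8
Highest average = 9.8 → C.

maximax → A; laplace → C (disagree)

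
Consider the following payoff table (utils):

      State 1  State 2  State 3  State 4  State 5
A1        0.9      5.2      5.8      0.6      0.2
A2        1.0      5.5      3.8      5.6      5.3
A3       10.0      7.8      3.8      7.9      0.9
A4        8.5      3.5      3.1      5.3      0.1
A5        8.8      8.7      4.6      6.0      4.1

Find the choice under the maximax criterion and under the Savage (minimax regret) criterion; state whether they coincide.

Row maxima: A1=5.8, A2=5.6, A3=10.0, A4=8.5, A5=8.8
Best best-case = 10.0 → A3.
Column bests: State 1=10.0, State 2=8.7, State 3=5.8, State 4=7.9, State 5=5.3.
A1 regrets: 9.1, 3.5, 0.0, 7.3, 5.1 → max 9.1
A2 regrets: 9.0, 3.2, 2.0, 2.3, 0.0 → max 9.0
A3 regrets: 0.0, 0.9, 2.0, 0.0, 4.4 → max 4.4
A4 regrets: 1.5, 5.2, 2.7, 2.6, 5.2 → max 5.2
A5 regrets: 1.2, 0.0, 1.2, 1.9, 1.2 → max 1.9
Smallest max regret = 1.9 → A5.

maximax → A3; minimax regret → A5 (disagree)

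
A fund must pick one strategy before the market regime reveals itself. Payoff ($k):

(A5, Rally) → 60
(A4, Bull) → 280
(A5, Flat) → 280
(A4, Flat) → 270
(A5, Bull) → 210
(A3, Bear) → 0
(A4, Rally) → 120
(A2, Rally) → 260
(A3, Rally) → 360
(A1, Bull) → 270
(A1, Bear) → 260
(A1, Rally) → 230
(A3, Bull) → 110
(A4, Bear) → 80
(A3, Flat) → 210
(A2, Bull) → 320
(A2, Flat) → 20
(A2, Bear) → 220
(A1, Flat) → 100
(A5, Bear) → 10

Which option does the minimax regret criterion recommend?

A1

Column bests: Bear=260, Flat=280, Bull=320, Rally=360.
A1 regrets: 0, 180, 50, 130 → max 180
A2 regrets: 40, 260, 0, 100 → max 260
A3 regrets: 260, 70, 210, 0 → max 260
A4 regrets: 180, 10, 40, 240 → max 240
A5 regrets: 250, 0, 110, 300 → max 300
Smallest max regret = 180 → A1.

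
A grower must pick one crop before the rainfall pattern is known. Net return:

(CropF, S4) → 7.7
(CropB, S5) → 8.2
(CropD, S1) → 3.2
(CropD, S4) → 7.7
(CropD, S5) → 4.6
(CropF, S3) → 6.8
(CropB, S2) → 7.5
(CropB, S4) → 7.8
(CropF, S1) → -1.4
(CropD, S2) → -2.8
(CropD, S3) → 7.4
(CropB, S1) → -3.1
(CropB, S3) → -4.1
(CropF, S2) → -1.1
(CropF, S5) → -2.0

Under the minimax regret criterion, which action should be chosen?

CropF

Column bests: S1=3.2, S2=7.5, S3=7.4, S4=7.8, S5=8.2.
CropB regrets: 6.3, 0.0, 11.5, 0.0, 0.0 → max 11.5
CropF regrets: 4.6, 8.6, 0.6, 0.1, 10.2 → max 10.2
CropD regrets: 0.0, 10.3, 0.0, 0.1, 3.6 → max 10.3
Smallest max regret = 10.2 → CropF.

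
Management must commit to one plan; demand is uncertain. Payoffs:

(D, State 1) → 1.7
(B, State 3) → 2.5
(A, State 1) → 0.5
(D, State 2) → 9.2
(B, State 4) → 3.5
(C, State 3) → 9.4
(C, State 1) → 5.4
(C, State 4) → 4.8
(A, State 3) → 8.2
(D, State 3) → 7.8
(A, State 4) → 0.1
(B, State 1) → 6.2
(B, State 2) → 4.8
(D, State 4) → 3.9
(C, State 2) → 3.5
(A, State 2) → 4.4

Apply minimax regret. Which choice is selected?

Column bests: State 1=6.2, State 2=9.2, State 3=9.4, State 4=4.8.
A regrets: 5.7, 4.8, 1.2, 4.7 → max 5.7
B regrets: 0.0, 4.4, 6.9, 1.3 → max 6.9
C regrets: 0.8, 5.7, 0.0, 0.0 → max 5.7
D regrets: 4.5, 0.0, 1.6, 0.9 → max 4.5
Smallest max regret = 4.5 → D.

D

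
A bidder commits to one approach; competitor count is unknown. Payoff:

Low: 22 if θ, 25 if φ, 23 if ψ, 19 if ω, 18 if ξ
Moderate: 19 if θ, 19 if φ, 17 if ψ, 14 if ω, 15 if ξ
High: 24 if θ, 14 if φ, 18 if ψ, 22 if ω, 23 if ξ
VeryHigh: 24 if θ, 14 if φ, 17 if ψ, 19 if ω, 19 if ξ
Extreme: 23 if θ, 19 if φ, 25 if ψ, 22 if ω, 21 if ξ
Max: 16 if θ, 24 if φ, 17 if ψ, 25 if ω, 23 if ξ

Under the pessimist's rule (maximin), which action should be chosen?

Extreme

Row minima: Low=18, Moderate=14, High=14, VeryHigh=14, Extreme=19, Max=16
Best worst-case = 19 → Extreme.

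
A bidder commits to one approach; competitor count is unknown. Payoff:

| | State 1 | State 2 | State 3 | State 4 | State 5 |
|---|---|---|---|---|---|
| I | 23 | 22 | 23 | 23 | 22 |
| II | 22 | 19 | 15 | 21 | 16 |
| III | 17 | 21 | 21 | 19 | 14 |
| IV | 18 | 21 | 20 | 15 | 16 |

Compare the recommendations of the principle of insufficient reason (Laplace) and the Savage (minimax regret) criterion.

laplace → I; minimax regret → I (agree)

Row averages: I=22.6, II=18.6, III=18.4, IV=18
Highest average = 22.6 → I.
Column bests: State 1=23, State 2=22, State 3=23, State 4=23, State 5=22.
I regrets: 0, 0, 0, 0, 0 → max 0
II regrets: 1, 3, 8, 2, 6 → max 8
III regrets: 6, 1, 2, 4, 8 → max 8
IV regrets: 5, 1, 3, 8, 6 → max 8
Smallest max regret = 0 → I.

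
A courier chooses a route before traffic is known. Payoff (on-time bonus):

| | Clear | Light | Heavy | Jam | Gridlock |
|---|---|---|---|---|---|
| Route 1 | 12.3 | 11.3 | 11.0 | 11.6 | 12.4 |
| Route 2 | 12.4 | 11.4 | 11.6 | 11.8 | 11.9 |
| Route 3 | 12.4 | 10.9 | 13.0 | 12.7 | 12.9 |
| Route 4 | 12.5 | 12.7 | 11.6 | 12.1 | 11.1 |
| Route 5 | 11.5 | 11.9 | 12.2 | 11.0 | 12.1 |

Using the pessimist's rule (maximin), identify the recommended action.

Route 2

Row minima: Route 1=11.0, Route 2=11.4, Route 3=10.9, Route 4=11.1, Route 5=11.0
Best worst-case = 11.4 → Route 2.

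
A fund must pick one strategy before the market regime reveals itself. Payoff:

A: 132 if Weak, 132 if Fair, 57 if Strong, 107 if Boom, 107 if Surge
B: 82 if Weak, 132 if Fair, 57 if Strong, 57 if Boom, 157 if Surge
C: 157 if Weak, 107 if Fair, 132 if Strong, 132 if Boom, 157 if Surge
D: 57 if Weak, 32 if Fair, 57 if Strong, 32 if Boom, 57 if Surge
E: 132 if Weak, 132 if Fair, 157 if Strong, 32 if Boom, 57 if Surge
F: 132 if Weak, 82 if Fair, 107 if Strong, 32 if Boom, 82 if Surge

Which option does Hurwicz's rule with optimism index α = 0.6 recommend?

A: 0.6·132 + 0.4·57 = 102
B: 0.6·157 + 0.4·57 = 117
C: 0.6·157 + 0.4·107 = 137
D: 0.6·57 + 0.4·32 = 47
E: 0.6·157 + 0.4·32 = 107
F: 0.6·132 + 0.4·32 = 92
Highest Hurwicz score = 137 → C.

C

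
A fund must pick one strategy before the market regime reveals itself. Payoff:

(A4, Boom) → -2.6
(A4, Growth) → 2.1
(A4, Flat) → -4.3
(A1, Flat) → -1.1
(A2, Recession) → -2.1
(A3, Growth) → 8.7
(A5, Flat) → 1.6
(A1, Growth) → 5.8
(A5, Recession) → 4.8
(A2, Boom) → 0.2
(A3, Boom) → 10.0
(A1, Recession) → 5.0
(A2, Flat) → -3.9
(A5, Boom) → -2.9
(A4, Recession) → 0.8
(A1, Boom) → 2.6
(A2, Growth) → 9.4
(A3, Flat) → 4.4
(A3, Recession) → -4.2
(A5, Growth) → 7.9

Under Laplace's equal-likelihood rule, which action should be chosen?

A3

Row averages: A1=3.075, A2=0.9, A3=4.725, A4=-1, A5=2.85
Highest average = 4.725 → A3.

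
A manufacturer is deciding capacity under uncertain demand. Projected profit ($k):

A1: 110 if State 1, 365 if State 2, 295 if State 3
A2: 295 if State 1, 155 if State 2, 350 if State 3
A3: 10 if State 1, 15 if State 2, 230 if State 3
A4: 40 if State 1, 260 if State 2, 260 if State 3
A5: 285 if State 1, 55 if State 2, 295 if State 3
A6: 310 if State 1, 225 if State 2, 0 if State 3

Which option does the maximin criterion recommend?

Row minima: A1=110, A2=155, A3=10, A4=40, A5=55, A6=0
Best worst-case = 155 → A2.

A2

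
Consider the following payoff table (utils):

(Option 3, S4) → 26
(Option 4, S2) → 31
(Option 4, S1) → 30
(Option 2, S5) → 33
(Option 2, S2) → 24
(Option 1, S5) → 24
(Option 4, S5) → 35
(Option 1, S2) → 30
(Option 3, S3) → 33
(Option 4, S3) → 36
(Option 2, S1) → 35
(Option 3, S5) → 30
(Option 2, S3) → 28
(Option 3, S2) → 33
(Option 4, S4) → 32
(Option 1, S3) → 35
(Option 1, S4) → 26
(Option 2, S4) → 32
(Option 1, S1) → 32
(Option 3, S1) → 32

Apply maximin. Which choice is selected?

Row minima: Option 1=24, Option 2=24, Option 3=26, Option 4=30
Best worst-case = 30 → Option 4.

Option 4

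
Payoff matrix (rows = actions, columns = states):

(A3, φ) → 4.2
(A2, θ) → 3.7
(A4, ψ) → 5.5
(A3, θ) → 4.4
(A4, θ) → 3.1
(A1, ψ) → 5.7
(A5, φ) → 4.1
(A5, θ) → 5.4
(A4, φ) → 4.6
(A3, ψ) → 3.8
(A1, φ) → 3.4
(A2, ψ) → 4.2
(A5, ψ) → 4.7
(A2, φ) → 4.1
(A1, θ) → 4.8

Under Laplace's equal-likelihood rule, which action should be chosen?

Row averages: A1=139/30, A2=4, A3=62/15, A4=4.4, A5=71/15
Highest average = 71/15 → A5.

A5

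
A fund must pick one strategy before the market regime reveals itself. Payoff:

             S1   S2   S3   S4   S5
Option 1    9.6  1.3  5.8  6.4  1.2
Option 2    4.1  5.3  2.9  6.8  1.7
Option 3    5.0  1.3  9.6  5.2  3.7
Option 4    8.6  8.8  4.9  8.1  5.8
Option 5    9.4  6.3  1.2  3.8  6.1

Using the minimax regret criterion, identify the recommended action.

Column bests: S1=9.6, S2=8.8, S3=9.6, S4=8.1, S5=6.1.
Option 1 regrets: 0.0, 7.5, 3.8, 1.7, 4.9 → max 7.5
Option 2 regrets: 5.5, 3.5, 6.7, 1.3, 4.4 → max 6.7
Option 3 regrets: 4.6, 7.5, 0.0, 2.9, 2.4 → max 7.5
Option 4 regrets: 1.0, 0.0, 4.7, 0.0, 0.3 → max 4.7
Option 5 regrets: 0.2, 2.5, 8.4, 4.3, 0.0 → max 8.4
Smallest max regret = 4.7 → Option 4.

Option 4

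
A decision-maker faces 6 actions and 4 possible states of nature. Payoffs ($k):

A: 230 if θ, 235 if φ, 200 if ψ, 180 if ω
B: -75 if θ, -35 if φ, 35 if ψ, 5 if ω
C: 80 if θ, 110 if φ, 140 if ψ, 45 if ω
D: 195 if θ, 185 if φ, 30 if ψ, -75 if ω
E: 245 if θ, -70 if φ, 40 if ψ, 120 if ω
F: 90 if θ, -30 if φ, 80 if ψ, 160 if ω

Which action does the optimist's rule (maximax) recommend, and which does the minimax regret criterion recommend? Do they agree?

maximax → E; minimax regret → A (disagree)

Row maxima: A=235, B=35, C=140, D=195, E=245, F=160
Best best-case = 245 → E.
Column bests: θ=245, φ=235, ψ=200, ω=180.
A regrets: 15, 0, 0, 0 → max 15
B regrets: 320, 270, 165, 175 → max 320
C regrets: 165, 125, 60, 135 → max 165
D regrets: 50, 50, 170, 255 → max 255
E regrets: 0, 305, 160, 60 → max 305
F regrets: 155, 265, 120, 20 → max 265
Smallest max regret = 15 → A.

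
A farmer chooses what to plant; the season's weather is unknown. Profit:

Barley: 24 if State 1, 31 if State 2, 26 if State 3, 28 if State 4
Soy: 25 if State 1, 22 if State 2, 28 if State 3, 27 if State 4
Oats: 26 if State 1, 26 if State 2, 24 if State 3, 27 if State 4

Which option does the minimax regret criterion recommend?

Column bests: State 1=26, State 2=31, State 3=28, State 4=28.
Barley regrets: 2, 0, 2, 0 → max 2
Soy regrets: 1, 9, 0, 1 → max 9
Oats regrets: 0, 5, 4, 1 → max 5
Smallest max regret = 2 → Barley.

Barley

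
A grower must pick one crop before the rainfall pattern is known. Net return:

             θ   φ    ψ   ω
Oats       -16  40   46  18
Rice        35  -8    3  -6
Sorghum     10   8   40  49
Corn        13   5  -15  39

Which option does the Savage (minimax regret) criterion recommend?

Column bests: θ=35, φ=40, ψ=46, ω=49.
Oats regrets: 51, 0, 0, 31 → max 51
Rice regrets: 0, 48, 43, 55 → max 55
Sorghum regrets: 25, 32, 6, 0 → max 32
Corn regrets: 22, 35, 61, 10 → max 61
Smallest max regret = 32 → Sorghum.

Sorghum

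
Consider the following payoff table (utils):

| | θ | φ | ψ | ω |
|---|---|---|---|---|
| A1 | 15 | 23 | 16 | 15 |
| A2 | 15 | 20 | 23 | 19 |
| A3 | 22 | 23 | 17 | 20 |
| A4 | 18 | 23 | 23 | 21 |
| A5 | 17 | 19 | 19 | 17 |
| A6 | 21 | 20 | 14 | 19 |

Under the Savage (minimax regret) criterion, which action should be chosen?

A4

Column bests: θ=22, φ=23, ψ=23, ω=21.
A1 regrets: 7, 0, 7, 6 → max 7
A2 regrets: 7, 3, 0, 2 → max 7
A3 regrets: 0, 0, 6, 1 → max 6
A4 regrets: 4, 0, 0, 0 → max 4
A5 regrets: 5, 4, 4, 4 → max 5
A6 regrets: 1, 3, 9, 2 → max 9
Smallest max regret = 4 → A4.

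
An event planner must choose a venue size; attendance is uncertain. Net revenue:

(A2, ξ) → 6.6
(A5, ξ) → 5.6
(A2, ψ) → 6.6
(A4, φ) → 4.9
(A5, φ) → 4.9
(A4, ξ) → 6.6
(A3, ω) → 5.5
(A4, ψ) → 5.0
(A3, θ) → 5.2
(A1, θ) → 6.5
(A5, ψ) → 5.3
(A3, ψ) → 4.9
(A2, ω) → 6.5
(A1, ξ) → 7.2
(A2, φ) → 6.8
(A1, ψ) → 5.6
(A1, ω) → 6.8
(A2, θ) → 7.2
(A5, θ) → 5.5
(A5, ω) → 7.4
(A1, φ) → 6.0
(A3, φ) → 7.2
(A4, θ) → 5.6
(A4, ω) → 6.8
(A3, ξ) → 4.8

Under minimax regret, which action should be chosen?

Column bests: θ=7.2, φ=7.2, ψ=6.6, ω=7.4, ξ=7.2.
A1 regrets: 0.7, 1.2, 1.0, 0.6, 0.0 → max 1.2
A2 regrets: 0.0, 0.4, 0.0, 0.9, 0.6 → max 0.9
A3 regrets: 2.0, 0.0, 1.7, 1.9, 2.4 → max 2.4
A4 regrets: 1.6, 2.3, 1.6, 0.6, 0.6 → max 2.3
A5 regrets: 1.7, 2.3, 1.3, 0.0, 1.6 → max 2.3
Smallest max regret = 0.9 → A2.

A2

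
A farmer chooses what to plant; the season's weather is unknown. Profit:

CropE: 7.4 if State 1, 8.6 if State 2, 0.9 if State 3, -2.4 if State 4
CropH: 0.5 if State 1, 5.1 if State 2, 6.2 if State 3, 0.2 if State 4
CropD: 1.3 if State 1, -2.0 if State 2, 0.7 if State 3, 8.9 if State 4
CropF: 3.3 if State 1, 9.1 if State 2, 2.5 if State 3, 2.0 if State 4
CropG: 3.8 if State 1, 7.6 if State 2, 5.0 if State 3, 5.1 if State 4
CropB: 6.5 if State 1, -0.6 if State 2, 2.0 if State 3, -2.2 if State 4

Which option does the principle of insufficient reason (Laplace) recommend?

CropG

Row averages: CropE=3.625, CropH=3, CropD=2.225, CropF=4.225, CropG=5.375, CropB=1.425
Highest average = 5.375 → CropG.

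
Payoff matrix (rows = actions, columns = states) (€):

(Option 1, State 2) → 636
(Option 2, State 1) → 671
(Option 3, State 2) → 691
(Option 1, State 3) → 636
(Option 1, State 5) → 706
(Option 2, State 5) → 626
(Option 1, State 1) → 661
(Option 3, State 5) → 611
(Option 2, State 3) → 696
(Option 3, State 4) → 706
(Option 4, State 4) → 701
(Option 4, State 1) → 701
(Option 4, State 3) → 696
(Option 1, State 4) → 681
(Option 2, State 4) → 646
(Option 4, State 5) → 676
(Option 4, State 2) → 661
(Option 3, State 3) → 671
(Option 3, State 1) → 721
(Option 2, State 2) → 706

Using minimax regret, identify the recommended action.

Option 4

Column bests: State 1=721, State 2=706, State 3=696, State 4=706, State 5=706.
Option 1 regrets: 60, 70, 60, 25, 0 → max 70
Option 2 regrets: 50, 0, 0, 60, 80 → max 80
Option 3 regrets: 0, 15, 25, 0, 95 → max 95
Option 4 regrets: 20, 45, 0, 5, 30 → max 45
Smallest max regret = 45 → Option 4.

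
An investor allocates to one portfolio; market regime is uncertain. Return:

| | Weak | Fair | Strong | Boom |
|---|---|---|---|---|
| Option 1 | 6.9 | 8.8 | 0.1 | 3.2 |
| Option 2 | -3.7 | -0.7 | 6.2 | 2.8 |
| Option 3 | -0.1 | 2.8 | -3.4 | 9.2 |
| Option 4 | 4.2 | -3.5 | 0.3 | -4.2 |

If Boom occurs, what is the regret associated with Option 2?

6.4

Best payoff under Boom is 9.2.
Regret = 9.2 − 2.8 = 6.4.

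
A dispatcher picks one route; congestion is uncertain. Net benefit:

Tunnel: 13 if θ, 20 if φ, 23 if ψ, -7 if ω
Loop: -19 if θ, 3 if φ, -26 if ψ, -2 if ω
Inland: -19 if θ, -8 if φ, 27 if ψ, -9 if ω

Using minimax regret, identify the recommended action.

Column bests: θ=13, φ=20, ψ=27, ω=-2.
Tunnel regrets: 0, 0, 4, 5 → max 5
Loop regrets: 32, 17, 53, 0 → max 53
Inland regrets: 32, 28, 0, 7 → max 32
Smallest max regret = 5 → Tunnel.

Tunnel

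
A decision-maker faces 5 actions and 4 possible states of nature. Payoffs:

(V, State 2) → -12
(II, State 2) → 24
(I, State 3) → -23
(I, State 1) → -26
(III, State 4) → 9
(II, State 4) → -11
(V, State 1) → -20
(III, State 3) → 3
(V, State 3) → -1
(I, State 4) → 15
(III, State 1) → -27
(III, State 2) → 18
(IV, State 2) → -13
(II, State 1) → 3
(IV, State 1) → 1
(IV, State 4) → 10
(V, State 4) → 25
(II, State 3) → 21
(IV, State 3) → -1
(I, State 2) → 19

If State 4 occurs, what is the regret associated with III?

Best payoff under State 4 is 25.
Regret = 25 − 9 = 16.

16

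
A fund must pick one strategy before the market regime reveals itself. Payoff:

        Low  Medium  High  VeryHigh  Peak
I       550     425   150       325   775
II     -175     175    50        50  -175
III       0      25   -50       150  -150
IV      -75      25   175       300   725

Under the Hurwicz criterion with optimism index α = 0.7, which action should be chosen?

I: 0.7·775 + 0.3·150 = 587.5
II: 0.7·175 + 0.3·(-175) = 70
III: 0.7·150 + 0.3·(-150) = 60
IV: 0.7·725 + 0.3·(-75) = 485
Highest Hurwicz score = 587.5 → I.

I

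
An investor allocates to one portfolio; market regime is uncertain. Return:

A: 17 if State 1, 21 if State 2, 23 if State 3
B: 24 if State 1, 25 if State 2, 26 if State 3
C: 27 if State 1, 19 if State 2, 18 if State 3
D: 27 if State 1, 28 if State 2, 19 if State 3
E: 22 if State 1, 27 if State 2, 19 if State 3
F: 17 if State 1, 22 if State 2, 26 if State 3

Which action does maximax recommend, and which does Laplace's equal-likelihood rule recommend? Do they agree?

Row maxima: A=23, B=26, C=27, D=28, E=27, F=26
Best best-case = 28 → D.
Row averages: A=61/3, B=25, C=64/3, D=74/3, E=68/3, F=65/3
Highest average = 25 → B.

maximax → D; laplace → B (disagree)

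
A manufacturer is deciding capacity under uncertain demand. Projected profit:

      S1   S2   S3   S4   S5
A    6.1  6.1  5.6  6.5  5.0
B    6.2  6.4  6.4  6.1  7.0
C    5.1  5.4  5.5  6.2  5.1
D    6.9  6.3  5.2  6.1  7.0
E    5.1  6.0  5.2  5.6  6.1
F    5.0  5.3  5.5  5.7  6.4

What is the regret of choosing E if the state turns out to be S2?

0.4

Best payoff under S2 is 6.4.
Regret = 6.4 − 6.0 = 0.4.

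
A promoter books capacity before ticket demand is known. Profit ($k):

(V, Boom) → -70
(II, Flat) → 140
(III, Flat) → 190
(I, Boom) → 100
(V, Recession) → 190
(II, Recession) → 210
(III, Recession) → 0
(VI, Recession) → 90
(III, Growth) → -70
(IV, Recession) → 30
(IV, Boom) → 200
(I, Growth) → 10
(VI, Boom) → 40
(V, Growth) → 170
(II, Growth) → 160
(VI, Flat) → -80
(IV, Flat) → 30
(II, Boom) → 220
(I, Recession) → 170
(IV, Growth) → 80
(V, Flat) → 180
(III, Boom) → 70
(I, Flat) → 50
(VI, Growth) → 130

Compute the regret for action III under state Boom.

150

Best payoff under Boom is 220.
Regret = 220 − 70 = 150.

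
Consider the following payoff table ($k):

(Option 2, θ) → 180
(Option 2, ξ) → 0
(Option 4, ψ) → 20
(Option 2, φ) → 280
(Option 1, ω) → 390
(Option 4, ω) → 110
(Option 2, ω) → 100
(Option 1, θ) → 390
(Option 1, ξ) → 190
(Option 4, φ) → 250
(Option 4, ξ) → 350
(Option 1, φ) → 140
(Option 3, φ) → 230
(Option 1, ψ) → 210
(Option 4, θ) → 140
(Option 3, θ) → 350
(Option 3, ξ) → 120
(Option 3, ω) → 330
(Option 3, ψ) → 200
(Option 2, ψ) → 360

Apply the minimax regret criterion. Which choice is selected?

Column bests: θ=390, φ=280, ψ=360, ω=390, ξ=350.
Option 1 regrets: 0, 140, 150, 0, 160 → max 160
Option 2 regrets: 210, 0, 0, 290, 350 → max 350
Option 3 regrets: 40, 50, 160, 60, 230 → max 230
Option 4 regrets: 250, 30, 340, 280, 0 → max 340
Smallest max regret = 160 → Option 1.

Option 1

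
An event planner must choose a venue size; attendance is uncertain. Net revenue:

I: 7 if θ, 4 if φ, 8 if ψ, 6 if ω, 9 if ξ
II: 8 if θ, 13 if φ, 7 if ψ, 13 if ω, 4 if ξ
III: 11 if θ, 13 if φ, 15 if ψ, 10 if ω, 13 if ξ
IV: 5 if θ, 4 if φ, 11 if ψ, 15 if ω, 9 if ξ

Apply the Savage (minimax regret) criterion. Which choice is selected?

Column bests: θ=11, φ=13, ψ=15, ω=15, ξ=13.
I regrets: 4, 9, 7, 9, 4 → max 9
II regrets: 3, 0, 8, 2, 9 → max 9
III regrets: 0, 0, 0, 5, 0 → max 5
IV regrets: 6, 9, 4, 0, 4 → max 9
Smallest max regret = 5 → III.

III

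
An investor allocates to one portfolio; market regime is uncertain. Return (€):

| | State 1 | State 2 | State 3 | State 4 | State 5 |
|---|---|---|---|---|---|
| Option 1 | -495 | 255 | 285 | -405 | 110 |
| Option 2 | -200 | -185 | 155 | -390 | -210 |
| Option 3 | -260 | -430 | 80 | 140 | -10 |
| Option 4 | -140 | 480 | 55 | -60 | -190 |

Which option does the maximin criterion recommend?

Option 4

Row minima: Option 1=-495, Option 2=-390, Option 3=-430, Option 4=-190
Best worst-case = -190 → Option 4.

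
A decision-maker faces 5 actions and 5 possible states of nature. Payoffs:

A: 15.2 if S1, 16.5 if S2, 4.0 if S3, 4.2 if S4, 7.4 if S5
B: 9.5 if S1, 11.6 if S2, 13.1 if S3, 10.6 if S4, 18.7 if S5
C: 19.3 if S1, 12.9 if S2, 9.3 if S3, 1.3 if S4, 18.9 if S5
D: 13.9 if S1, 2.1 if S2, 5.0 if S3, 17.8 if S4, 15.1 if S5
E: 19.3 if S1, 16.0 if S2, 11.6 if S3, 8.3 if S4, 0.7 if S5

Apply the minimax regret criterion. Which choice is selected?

Column bests: S1=19.3, S2=16.5, S3=13.1, S4=17.8, S5=18.9.
A regrets: 4.1, 0.0, 9.1, 13.6, 11.5 → max 13.6
B regrets: 9.8, 4.9, 0.0, 7.2, 0.2 → max 9.8
C regrets: 0.0, 3.6, 3.8, 16.5, 0.0 → max 16.5
D regrets: 5.4, 14.4, 8.1, 0.0, 3.8 → max 14.4
E regrets: 0.0, 0.5, 1.5, 9.5, 18.2 → max 18.2
Smallest max regret = 9.8 → B.

B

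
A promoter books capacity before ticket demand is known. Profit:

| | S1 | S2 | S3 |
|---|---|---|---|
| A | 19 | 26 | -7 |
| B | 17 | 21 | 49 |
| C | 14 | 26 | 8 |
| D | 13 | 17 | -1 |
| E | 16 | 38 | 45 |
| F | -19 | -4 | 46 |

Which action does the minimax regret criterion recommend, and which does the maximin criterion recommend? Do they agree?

minimax regret → E; maximin → B (disagree)

Column bests: S1=19, S2=38, S3=49.
A regrets: 0, 12, 56 → max 56
B regrets: 2, 17, 0 → max 17
C regrets: 5, 12, 41 → max 41
D regrets: 6, 21, 50 → max 50
E regrets: 3, 0, 4 → max 4
F regrets: 38, 42, 3 → max 42
Smallest max regret = 4 → E.
Row minima: A=-7, B=17, C=8, D=-1, E=16, F=-19
Best worst-case = 17 → B.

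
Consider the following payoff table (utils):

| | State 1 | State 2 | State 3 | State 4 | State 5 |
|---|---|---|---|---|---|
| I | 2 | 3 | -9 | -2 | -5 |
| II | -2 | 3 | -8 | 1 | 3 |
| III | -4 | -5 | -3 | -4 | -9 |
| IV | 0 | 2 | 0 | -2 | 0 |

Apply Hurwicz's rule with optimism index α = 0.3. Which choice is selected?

IV

I: 0.3·3 + 0.7·(-9) = -5.4
II: 0.3·3 + 0.7·(-8) = -4.7
III: 0.3·(-3) + 0.7·(-9) = -7.2
IV: 0.3·2 + 0.7·(-2) = -0.8
Highest Hurwicz score = -0.8 → IV.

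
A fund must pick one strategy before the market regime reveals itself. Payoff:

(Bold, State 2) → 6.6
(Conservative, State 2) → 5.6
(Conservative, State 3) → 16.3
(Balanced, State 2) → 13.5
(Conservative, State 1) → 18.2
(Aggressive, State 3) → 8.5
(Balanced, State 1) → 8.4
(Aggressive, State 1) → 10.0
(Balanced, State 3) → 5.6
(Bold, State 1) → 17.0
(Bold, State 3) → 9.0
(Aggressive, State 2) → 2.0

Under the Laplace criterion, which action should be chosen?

Row averages: Conservative=401/30, Balanced=55/6, Aggressive=41/6, Bold=163/15
Highest average = 401/30 → Conservative.

Conservative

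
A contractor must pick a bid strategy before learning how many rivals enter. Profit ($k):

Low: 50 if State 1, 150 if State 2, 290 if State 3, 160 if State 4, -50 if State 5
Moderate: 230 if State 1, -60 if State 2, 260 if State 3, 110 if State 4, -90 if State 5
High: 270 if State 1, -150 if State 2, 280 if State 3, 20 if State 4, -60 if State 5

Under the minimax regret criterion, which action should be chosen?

Column bests: State 1=270, State 2=150, State 3=290, State 4=160, State 5=-50.
Low regrets: 220, 0, 0, 0, 0 → max 220
Moderate regrets: 40, 210, 30, 50, 40 → max 210
High regrets: 0, 300, 10, 140, 10 → max 300
Smallest max regret = 210 → Moderate.

Moderate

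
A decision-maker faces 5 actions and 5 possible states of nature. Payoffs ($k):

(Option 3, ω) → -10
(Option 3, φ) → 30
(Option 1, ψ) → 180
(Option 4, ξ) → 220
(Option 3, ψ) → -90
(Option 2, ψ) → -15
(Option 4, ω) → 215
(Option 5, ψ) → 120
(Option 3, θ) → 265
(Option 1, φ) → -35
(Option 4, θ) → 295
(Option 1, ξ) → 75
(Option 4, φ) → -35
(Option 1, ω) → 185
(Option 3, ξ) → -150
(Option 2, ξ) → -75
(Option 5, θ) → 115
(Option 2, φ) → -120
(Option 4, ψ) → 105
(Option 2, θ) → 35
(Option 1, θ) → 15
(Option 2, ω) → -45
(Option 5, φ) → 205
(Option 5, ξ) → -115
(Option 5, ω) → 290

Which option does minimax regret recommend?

Column bests: θ=295, φ=205, ψ=180, ω=290, ξ=220.
Option 1 regrets: 280, 240, 0, 105, 145 → max 280
Option 2 regrets: 260, 325, 195, 335, 295 → max 335
Option 3 regrets: 30, 175, 270, 300, 370 → max 370
Option 4 regrets: 0, 240, 75, 75, 0 → max 240
Option 5 regrets: 180, 0, 60, 0, 335 → max 335
Smallest max regret = 240 → Option 4.

Option 4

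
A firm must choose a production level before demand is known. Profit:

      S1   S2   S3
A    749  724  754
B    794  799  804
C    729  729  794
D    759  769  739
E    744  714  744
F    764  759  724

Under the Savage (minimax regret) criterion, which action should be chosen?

Column bests: S1=794, S2=799, S3=804.
A regrets: 45, 75, 50 → max 75
B regrets: 0, 0, 0 → max 0
C regrets: 65, 70, 10 → max 70
D regrets: 35, 30, 65 → max 65
E regrets: 50, 85, 60 → max 85
F regrets: 30, 40, 80 → max 80
Smallest max regret = 0 → B.

B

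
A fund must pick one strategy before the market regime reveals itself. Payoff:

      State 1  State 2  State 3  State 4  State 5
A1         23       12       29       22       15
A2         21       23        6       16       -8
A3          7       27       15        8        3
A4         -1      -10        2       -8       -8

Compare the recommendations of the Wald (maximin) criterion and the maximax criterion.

maximin → A1; maximax → A1 (agree)

Row minima: A1=12, A2=-8, A3=3, A4=-10
Best worst-case = 12 → A1.
Row maxima: A1=29, A2=23, A3=27, A4=2
Best best-case = 29 → A1.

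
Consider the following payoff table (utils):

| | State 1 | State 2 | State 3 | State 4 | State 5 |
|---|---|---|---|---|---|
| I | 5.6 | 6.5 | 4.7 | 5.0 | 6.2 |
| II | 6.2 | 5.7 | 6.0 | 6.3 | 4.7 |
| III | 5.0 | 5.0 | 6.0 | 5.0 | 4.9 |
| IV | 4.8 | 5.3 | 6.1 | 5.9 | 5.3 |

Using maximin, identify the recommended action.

Row minima: I=4.7, II=4.7, III=4.9, IV=4.8
Best worst-case = 4.9 → III.

III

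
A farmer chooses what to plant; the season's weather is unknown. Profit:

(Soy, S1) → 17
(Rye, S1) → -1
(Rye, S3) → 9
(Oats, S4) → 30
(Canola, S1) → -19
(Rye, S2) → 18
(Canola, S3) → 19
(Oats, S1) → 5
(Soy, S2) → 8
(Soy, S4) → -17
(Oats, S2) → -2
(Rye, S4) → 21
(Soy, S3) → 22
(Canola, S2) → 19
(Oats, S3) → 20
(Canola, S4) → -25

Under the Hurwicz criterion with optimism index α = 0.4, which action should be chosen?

Oats

Canola: 0.4·19 + 0.6·(-25) = -7.4
Rye: 0.4·21 + 0.6·(-1) = 7.8
Soy: 0.4·22 + 0.6·(-17) = -1.4
Oats: 0.4·30 + 0.6·(-2) = 10.8
Highest Hurwicz score = 10.8 → Oats.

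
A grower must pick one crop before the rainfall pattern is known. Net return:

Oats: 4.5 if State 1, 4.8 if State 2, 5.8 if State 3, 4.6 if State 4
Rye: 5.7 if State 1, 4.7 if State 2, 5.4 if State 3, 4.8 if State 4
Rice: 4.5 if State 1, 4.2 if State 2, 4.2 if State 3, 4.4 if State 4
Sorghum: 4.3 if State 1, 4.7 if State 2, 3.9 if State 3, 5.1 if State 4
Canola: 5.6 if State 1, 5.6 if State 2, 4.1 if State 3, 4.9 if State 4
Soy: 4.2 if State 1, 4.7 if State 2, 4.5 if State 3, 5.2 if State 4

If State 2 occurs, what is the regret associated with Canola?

0.0

Best payoff under State 2 is 5.6.
Regret = 5.6 − 5.6 = 0.0.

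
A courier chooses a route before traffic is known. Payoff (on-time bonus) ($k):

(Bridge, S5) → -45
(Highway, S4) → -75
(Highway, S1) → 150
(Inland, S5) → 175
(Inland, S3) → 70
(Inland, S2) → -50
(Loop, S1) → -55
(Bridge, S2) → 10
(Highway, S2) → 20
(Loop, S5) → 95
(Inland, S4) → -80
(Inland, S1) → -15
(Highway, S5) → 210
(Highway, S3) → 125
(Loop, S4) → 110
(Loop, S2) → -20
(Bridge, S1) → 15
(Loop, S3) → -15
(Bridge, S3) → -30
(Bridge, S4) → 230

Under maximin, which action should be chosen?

Bridge

Row minima: Loop=-55, Highway=-75, Bridge=-45, Inland=-80
Best worst-case = -45 → Bridge.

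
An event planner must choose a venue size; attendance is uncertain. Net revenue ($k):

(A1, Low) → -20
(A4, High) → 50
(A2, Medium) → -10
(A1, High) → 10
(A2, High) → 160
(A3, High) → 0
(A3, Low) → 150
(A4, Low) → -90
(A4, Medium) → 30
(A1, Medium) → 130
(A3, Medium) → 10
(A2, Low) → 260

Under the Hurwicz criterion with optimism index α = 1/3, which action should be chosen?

A1: 1/3·130 + 2/3·(-20) = 30
A2: 1/3·260 + 2/3·(-10) = 80
A3: 1/3·150 + 2/3·0 = 50
A4: 1/3·50 + 2/3·(-90) = -130/3
Highest Hurwicz score = 80 → A2.

A2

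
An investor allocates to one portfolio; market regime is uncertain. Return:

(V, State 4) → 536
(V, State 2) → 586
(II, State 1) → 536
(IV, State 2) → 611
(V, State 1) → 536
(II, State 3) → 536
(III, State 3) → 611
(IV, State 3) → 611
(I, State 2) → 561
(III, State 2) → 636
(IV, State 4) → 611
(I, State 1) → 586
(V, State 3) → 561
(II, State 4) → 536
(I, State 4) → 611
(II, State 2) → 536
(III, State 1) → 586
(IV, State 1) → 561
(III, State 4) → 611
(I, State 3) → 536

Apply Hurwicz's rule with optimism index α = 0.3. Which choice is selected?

III

I: 0.3·611 + 0.7·536 = 558.5
II: 0.3·536 + 0.7·536 = 536
III: 0.3·636 + 0.7·586 = 601
IV: 0.3·611 + 0.7·561 = 576
V: 0.3·586 + 0.7·536 = 551
Highest Hurwicz score = 601 → III.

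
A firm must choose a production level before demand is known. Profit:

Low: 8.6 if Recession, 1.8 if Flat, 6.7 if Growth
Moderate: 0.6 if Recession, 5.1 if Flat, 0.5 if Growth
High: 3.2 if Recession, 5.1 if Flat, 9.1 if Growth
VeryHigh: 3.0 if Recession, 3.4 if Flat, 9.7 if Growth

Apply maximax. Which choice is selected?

Row maxima: Low=8.6, Moderate=5.1, High=9.1, VeryHigh=9.7
Best best-case = 9.7 → VeryHigh.

VeryHigh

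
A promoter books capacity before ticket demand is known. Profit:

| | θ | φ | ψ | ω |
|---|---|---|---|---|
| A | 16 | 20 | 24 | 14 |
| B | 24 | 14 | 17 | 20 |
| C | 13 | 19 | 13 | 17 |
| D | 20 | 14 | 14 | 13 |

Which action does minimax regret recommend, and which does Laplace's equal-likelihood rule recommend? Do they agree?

Column bests: θ=24, φ=20, ψ=24, ω=20.
A regrets: 8, 0, 0, 6 → max 8
B regrets: 0, 6, 7, 0 → max 7
C regrets: 11, 1, 11, 3 → max 11
D regrets: 4, 6, 10, 7 → max 10
Smallest max regret = 7 → B.
Row averages: A=18.5, B=18.75, C=15.5, D=15.25
Highest average = 18.75 → B.

minimax regret → B; laplace → B (agree)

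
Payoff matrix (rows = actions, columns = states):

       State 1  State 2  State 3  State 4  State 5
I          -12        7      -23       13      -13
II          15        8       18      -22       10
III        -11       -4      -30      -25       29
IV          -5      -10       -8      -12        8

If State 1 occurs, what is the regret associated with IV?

20

Best payoff under State 1 is 15.
Regret = 15 − (-5) = 20.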